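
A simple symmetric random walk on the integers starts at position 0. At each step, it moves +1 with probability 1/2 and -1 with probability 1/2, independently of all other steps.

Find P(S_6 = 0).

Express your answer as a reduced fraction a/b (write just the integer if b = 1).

Answer: 5/16

Derivation:
To reach position 0 after 6 steps: need 3 steps of +1 and 3 of -1.
Favorable paths: C(6,3) = 20
Total paths: 2^6 = 64
P = 20/64 = 5/16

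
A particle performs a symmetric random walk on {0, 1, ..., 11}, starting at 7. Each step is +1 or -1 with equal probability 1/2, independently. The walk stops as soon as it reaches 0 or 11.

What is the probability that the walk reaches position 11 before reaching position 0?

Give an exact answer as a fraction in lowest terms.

Symmetric walk (p = 1/2): the harmonic-function argument gives P(hit 11 before 0 | start at 7) = a/N.
P = 7/11 = 7/11

Answer: 7/11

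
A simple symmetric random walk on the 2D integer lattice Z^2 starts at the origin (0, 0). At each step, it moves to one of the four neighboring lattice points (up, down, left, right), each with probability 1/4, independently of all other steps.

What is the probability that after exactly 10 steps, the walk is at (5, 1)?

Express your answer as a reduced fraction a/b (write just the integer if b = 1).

Let h be the number of horizontal steps (so 10-h are vertical). To end at (5,1) need (h+5)/2 right-steps and ((10-h)+1)/2 up-steps.
Sum over h with 5 ≤ h ≤ 9, h ≡ 1 (mod 2), 10-h ≡ 1 (mod 2):
h=5: C(10,5)·C(5,5)·C(5,3) = 252·1·10 = 2520
h=7: C(10,7)·C(7,6)·C(3,2) = 120·7·3 = 2520
h=9: C(10,9)·C(9,7)·C(1,1) = 10·36·1 = 360
Total favorable: 5400
Total paths: 4^10 = 1048576
P = 5400/1048576 = 675/131072

Answer: 675/131072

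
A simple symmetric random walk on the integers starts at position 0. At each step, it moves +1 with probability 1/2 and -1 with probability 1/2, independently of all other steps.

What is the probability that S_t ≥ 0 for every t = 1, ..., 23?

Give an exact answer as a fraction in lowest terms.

Let f(t,s) = #length-t paths at position s with S_1..S_t all ≥ 0.
f(t,s) = f(t-1,s-1) + f(t-1,s+1) for s ≥ 0; f(t,s) = 0 for s < 0.
t=0: f(0,0)=1
t=1: f(1,1)=1
t=2: f(2,0)=1 f(2,2)=1
t=3: f(3,1)=2 f(3,3)=1
t=4: f(4,0)=2 f(4,2)=3 f(4,4)=1
t=5: f(5,1)=5 f(5,3)=4 f(5,5)=1
t=6: f(6,0)=5 f(6,2)=9 f(6,4)=5 f(6,6)=1
t=7: f(7,1)=14 f(7,3)=14 f(7,5)=6 f(7,7)=1
t=8: f(8,0)=14 f(8,2)=28 f(8,4)=20 f(8,6)=7 f(8,8)=1
t=9: f(9,1)=42 f(9,3)=48 f(9,5)=27 f(9,7)=8 f(9,9)=1
t=10: f(10,0)=42 f(10,2)=90 f(10,4)=75 f(10,6)=35 f(10,8)=9 f(10,10)=1
t=11: f(11,1)=132 f(11,3)=165 f(11,5)=110 f(11,7)=44 f(11,9)=10 f(11,11)=1
t=12: f(12,0)=132 f(12,2)=297 f(12,4)=275 f(12,6)=154 f(12,8)=54 f(12,10)=11 f(12,12)=1
t=13: f(13,1)=429 f(13,3)=572 f(13,5)=429 f(13,7)=208 f(13,9)=65 f(13,11)=12 f(13,13)=1
t=14: f(14,0)=429 f(14,2)=1001 f(14,4)=1001 f(14,6)=637 f(14,8)=273 f(14,10)=77 f(14,12)=13 f(14,14)=1
t=15: f(15,1)=1430 f(15,3)=2002 f(15,5)=1638 f(15,7)=910 f(15,9)=350 f(15,11)=90 f(15,13)=14 f(15,15)=1
t=16: f(16,0)=1430 f(16,2)=3432 f(16,4)=3640 f(16,6)=2548 f(16,8)=1260 f(16,10)=440 f(16,12)=104 f(16,14)=15 f(16,16)=1
t=17: f(17,1)=4862 f(17,3)=7072 f(17,5)=6188 f(17,7)=3808 f(17,9)=1700 f(17,11)=544 f(17,13)=119 f(17,15)=16 f(17,17)=1
t=18: f(18,0)=4862 f(18,2)=11934 f(18,4)=13260 f(18,6)=9996 f(18,8)=5508 f(18,10)=2244 f(18,12)=663 f(18,14)=135 f(18,16)=17 f(18,18)=1
t=19: f(19,1)=16796 f(19,3)=25194 f(19,5)=23256 f(19,7)=15504 f(19,9)=7752 f(19,11)=2907 f(19,13)=798 f(19,15)=152 f(19,17)=18 f(19,19)=1
t=20: f(20,0)=16796 f(20,2)=41990 f(20,4)=48450 f(20,6)=38760 f(20,8)=23256 f(20,10)=10659 f(20,12)=3705 f(20,14)=950 f(20,16)=170 f(20,18)=19 f(20,20)=1
t=21: f(21,1)=58786 f(21,3)=90440 f(21,5)=87210 f(21,7)=62016 f(21,9)=33915 f(21,11)=14364 f(21,13)=4655 f(21,15)=1120 f(21,17)=189 f(21,19)=20 f(21,21)=1
t=22: f(22,0)=58786 f(22,2)=149226 f(22,4)=177650 f(22,6)=149226 f(22,8)=95931 f(22,10)=48279 f(22,12)=19019 f(22,14)=5775 f(22,16)=1309 f(22,18)=209 f(22,20)=21 f(22,22)=1
t=23: f(23,1)=208012 f(23,3)=326876 f(23,5)=326876 f(23,7)=245157 f(23,9)=144210 f(23,11)=67298 f(23,13)=24794 f(23,15)=7084 f(23,17)=1518 f(23,19)=230 f(23,21)=22 f(23,23)=1
Σ_s f(23,s) = 1352078
P = 1352078/8388608 = 676039/4194304

Answer: 676039/4194304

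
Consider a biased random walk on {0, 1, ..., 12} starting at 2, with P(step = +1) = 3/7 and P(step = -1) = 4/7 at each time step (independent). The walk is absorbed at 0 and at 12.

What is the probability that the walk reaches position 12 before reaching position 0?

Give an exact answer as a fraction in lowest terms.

Answer: 59049/2320825

Derivation:
Biased walk: p = 3/7, q = 4/7, r = q/p = 4/3
Gambler's ruin: P(hit 12 before 0 | start at 2) = (1 - r^a)/(1 - r^N)
r^2 = 16/9; r^12 = 16777216/531441
P = (1 - 16/9) / (1 - 16777216/531441) = -7/9 / -16245775/531441 = 59049/2320825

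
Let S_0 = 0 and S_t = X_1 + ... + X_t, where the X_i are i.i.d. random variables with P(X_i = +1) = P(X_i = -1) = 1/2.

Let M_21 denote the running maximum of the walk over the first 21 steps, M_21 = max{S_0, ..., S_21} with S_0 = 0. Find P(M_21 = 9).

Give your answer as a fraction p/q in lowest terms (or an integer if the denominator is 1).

Let M_21 = max(S_0,...,S_21). Use the reflection principle: for j ≥ 1, #{paths with M_21 ≥ j} = #{S_21 ≥ j} + #{S_21 ≥ j+1}.
By reflection, #{M_21 ≥ 9} = #{S_21 ≥ 9} + #{S_21 ≥ 10} = 82160 + 27896 = 110056.
#{M_21 ≥ 10} = #{S_21 ≥ 10} + #{S_21 ≥ 11} = 27896 + 27896 = 55792.
#{M_21 = 9} = 110056 - 55792 = 54264.
P(M_21 = 9) = 54264/2097152 = 6783/262144

Answer: 6783/262144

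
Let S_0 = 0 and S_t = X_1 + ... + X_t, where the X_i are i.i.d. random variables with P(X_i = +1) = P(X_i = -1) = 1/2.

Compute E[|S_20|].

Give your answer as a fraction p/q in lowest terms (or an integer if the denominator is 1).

S_20 takes values m ≡ 0 (mod 2) with |m| ≤ 20; P(S_20=m) = C(20,(20+m)/2)/2^20.
Total paths: 2^20 = 1048576
Distribution: P(S=-20)=1/1048576, P(S=-18)=20/1048576, P(S=-16)=190/1048576, P(S=-14)=1140/1048576, P(S=-12)=4845/1048576, P(S=-10)=15504/1048576, P(S=-8)=38760/1048576, P(S=-6)=77520/1048576, P(S=-4)=125970/1048576, P(S=-2)=167960/1048576, P(S=0)=184756/1048576, P(S=2)=167960/1048576, P(S=4)=125970/1048576, P(S=6)=77520/1048576, P(S=8)=38760/1048576, P(S=10)=15504/1048576, P(S=12)=4845/1048576, P(S=14)=1140/1048576, P(S=16)=190/1048576, P(S=18)=20/1048576, P(S=20)=1/1048576
E[|S_20|] = Σ_m |m|·P(S_20=m) = 3695120/1048576 = 230945/65536

Answer: 230945/65536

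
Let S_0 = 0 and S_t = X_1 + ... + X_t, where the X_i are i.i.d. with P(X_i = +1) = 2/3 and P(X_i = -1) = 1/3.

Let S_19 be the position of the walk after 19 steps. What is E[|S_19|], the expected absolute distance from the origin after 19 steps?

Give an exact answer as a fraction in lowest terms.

S_19 takes values m ≡ 1 (mod 2) with |m| ≤ 19; P(S_19=m) = C(19,(19+m)/2) · (2/3)^((19+m)/2) · (1/3)^((19-m)/2).
Distribution: P(S=-19)=1/1162261467, P(S=-17)=38/1162261467, P(S=-15)=76/129140163, P(S=-13)=2584/387420489, P(S=-11)=20672/387420489, P(S=-9)=41344/129140163, P(S=-7)=578816/387420489, P(S=-5)=2149888/387420489, P(S=-3)=2149888/129140163, P(S=-1)=47297536/1162261467, P(S=1)=94595072/1162261467, P(S=3)=17199104/129140163, P(S=5)=68796416/387420489, P(S=7)=74088448/387420489, P(S=9)=21168128/129140163, P(S=11)=42336256/387420489, P(S=13)=21168128/387420489, P(S=15)=2490368/129140163, P(S=17)=4980736/1162261467, P(S=19)=524288/1162261467
E[|S_19|] = Σ_m |m|·P(S_19=m) = 2556256903/387420489

Answer: 2556256903/387420489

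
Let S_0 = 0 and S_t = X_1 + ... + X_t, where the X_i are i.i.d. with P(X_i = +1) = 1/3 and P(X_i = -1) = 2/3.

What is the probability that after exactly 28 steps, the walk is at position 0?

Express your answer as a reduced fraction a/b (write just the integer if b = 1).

Answer: 24343347200/847288609443

Derivation:
To be at 0 after 28 steps: need exactly 14 steps of +1 and 14 of -1.
Number of such sequences: C(28,14) = 40116600
Each has probability (1/3)^14 · (2/3)^14 = 16384/22876792454961
P = 40116600 · 16384/22876792454961 = 24343347200/847288609443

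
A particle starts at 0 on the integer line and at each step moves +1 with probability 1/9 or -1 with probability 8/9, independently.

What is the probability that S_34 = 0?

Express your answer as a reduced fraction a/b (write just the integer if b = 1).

Answer: 194622742644842068705280/10301051460877537453973547267843

Derivation:
To be at 0 after 34 steps: need exactly 17 steps of +1 and 17 of -1.
Number of such sequences: C(34,17) = 2333606220
Each has probability (1/9)^17 · (8/9)^17 = 2251799813685248/278128389443693511257285776231761
P = 2333606220 · 2251799813685248/278128389443693511257285776231761 = 194622742644842068705280/10301051460877537453973547267843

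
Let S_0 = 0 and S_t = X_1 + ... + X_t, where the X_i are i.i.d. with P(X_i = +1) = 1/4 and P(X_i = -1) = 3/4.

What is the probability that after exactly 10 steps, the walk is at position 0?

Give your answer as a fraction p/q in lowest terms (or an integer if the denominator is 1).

To be at 0 after 10 steps: need exactly 5 steps of +1 and 5 of -1.
Number of such sequences: C(10,5) = 252
Each has probability (1/4)^5 · (3/4)^5 = 243/1048576
P = 252 · 243/1048576 = 15309/262144

Answer: 15309/262144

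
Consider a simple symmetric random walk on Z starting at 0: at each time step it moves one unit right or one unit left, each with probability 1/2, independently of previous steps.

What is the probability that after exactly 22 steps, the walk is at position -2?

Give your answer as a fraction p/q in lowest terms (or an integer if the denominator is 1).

To reach position -2 after 22 steps: need 10 steps of +1 and 12 of -1.
Favorable paths: C(22,10) = 646646
Total paths: 2^22 = 4194304
P = 646646/4194304 = 323323/2097152

Answer: 323323/2097152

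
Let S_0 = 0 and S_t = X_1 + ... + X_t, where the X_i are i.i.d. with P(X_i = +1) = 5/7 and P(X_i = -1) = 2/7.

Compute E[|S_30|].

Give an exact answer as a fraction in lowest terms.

Answer: 290274166172416241576802870/22539340290692258087863249

Derivation:
S_30 takes values m ≡ 0 (mod 2) with |m| ≤ 30; P(S_30=m) = C(30,(30+m)/2) · (5/7)^((30+m)/2) · (2/7)^((30-m)/2).
Distribution: P(S=-30)=1073741824/22539340290692258087863249, P(S=-28)=80530636800/22539340290692258087863249, P(S=-26)=2919235584000/22539340290692258087863249, P(S=-24)=9730785280000/3219905755813179726837607, P(S=-22)=164207001600000/3219905755813179726837607, P(S=-20)=2134691020800000/3219905755813179726837607, P(S=-18)=22236364800000000/3219905755813179726837607, P(S=-16)=1334181888000000000/22539340290692258087863249, P(S=-14)=9589432320000000000/22539340290692258087863249, P(S=-12)=58602086400000000000/22539340290692258087863249, P(S=-10)=43951564800000000000/3219905755813179726837607, P(S=-8)=199779840000000000000/3219905755813179726837607, P(S=-6)=790795200000000000000/3219905755813179726837607, P(S=-4)=2737368000000000000000/3219905755813179726837607, P(S=-2)=58169070000000000000000/22539340290692258087863249, P(S=0)=155117520000000000000000/22539340290692258087863249, P(S=2)=363556687500000000000000/22539340290692258087863249, P(S=4)=106928437500000000000000/3219905755813179726837607, P(S=6)=193065234375000000000000/3219905755813179726837607, P(S=8)=304839843750000000000000/3219905755813179726837607, P(S=10)=419154785156250000000000/3219905755813179726837607, P(S=12)=3492956542968750000000000/22539340290692258087863249, P(S=14)=3572341918945312500000000/22539340290692258087863249, P(S=16)=3106384277343750000000000/22539340290692258087863249, P(S=18)=323581695556640625000000/3219905755813179726837607, P(S=20)=194149017333984375000000/3219905755813179726837607, P(S=22)=93340873718261718750000/3219905755813179726837607, P(S=24)=34570693969726562500000/3219905755813179726837607, P(S=26)=64820051193237304687500/22539340290692258087863249, P(S=28)=11175870895385742187500/22539340290692258087863249, P(S=30)=931322574615478515625/22539340290692258087863249
E[|S_30|] = Σ_m |m|·P(S_30=m) = 290274166172416241576802870/22539340290692258087863249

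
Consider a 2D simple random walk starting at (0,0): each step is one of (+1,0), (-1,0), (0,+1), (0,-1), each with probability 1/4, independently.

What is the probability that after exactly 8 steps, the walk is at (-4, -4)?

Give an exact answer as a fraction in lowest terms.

Let h be the number of horizontal steps (so 8-h are vertical). To end at (-4,-4) need (h-4)/2 right-steps and ((8-h)-4)/2 up-steps.
Sum over h with 4 ≤ h ≤ 4, h ≡ 0 (mod 2), 8-h ≡ 0 (mod 2):
h=4: C(8,4)·C(4,0)·C(4,0) = 70·1·1 = 70
Total favorable: 70
Total paths: 4^8 = 65536
P = 70/65536 = 35/32768

Answer: 35/32768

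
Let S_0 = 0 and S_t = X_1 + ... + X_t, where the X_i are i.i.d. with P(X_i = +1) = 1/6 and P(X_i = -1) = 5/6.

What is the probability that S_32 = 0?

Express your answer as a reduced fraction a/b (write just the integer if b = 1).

To be at 0 after 32 steps: need exactly 16 steps of +1 and 16 of -1.
Number of such sequences: C(32,16) = 601080390
Each has probability (1/6)^16 · (5/6)^16 = 152587890625/7958661109946400884391936
P = 601080390 · 152587890625/7958661109946400884391936 = 5095421600341796875/442147839441466715799552

Answer: 5095421600341796875/442147839441466715799552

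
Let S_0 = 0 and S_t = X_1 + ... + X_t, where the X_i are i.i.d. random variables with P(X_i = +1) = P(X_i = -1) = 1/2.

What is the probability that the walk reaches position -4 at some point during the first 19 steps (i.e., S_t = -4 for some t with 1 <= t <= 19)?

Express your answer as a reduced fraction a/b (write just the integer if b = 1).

Answer: 11773/32768

Derivation:
Count via complement. Let g(t,s) = #length-t paths at position s with S_1..S_t all ≠ -4.
g(t,s) = g(t-1,s-1) + g(t-1,s+1) for s ≠ -4; g(t,-4) = 0.
t=0: g(0,0)=1
t=1: g(1,-1)=1 g(1,1)=1
t=2: g(2,-2)=1 g(2,0)=2 g(2,2)=1
t=3: g(3,-3)=1 g(3,-1)=3 g(3,1)=3 g(3,3)=1
t=4: g(4,-2)=4 g(4,0)=6 g(4,2)=4 g(4,4)=1
t=5: g(5,-3)=4 g(5,-1)=10 g(5,1)=10 g(5,3)=5 g(5,5)=1
t=6: g(6,-2)=14 g(6,0)=20 g(6,2)=15 g(6,4)=6 g(6,6)=1
t=7: g(7,-3)=14 g(7,-1)=34 g(7,1)=35 g(7,3)=21 g(7,5)=7 g(7,7)=1
t=8: g(8,-2)=48 g(8,0)=69 g(8,2)=56 g(8,4)=28 g(8,6)=8 g(8,8)=1
t=9: g(9,-3)=48 g(9,-1)=117 g(9,1)=125 g(9,3)=84 g(9,5)=36 g(9,7)=9 g(9,9)=1
t=10: g(10,-2)=165 g(10,0)=242 g(10,2)=209 g(10,4)=120 g(10,6)=45 g(10,8)=10 g(10,10)=1
t=11: g(11,-3)=165 g(11,-1)=407 g(11,1)=451 g(11,3)=329 g(11,5)=165 g(11,7)=55 g(11,9)=11 g(11,11)=1
t=12: g(12,-2)=572 g(12,0)=858 g(12,2)=780 g(12,4)=494 g(12,6)=220 g(12,8)=66 g(12,10)=12 g(12,12)=1
t=13: g(13,-3)=572 g(13,-1)=1430 g(13,1)=1638 g(13,3)=1274 g(13,5)=714 g(13,7)=286 g(13,9)=78 g(13,11)=13 g(13,13)=1
t=14: g(14,-2)=2002 g(14,0)=3068 g(14,2)=2912 g(14,4)=1988 g(14,6)=1000 g(14,8)=364 g(14,10)=91 g(14,12)=14 g(14,14)=1
t=15: g(15,-3)=2002 g(15,-1)=5070 g(15,1)=5980 g(15,3)=4900 g(15,5)=2988 g(15,7)=1364 g(15,9)=455 g(15,11)=105 g(15,13)=15 g(15,15)=1
t=16: g(16,-2)=7072 g(16,0)=11050 g(16,2)=10880 g(16,4)=7888 g(16,6)=4352 g(16,8)=1819 g(16,10)=560 g(16,12)=120 g(16,14)=16 g(16,16)=1
t=17: g(17,-3)=7072 g(17,-1)=18122 g(17,1)=21930 g(17,3)=18768 g(17,5)=12240 g(17,7)=6171 g(17,9)=2379 g(17,11)=680 g(17,13)=136 g(17,15)=17 g(17,17)=1
t=18: g(18,-2)=25194 g(18,0)=40052 g(18,2)=40698 g(18,4)=31008 g(18,6)=18411 g(18,8)=8550 g(18,10)=3059 g(18,12)=816 g(18,14)=153 g(18,16)=18 g(18,18)=1
t=19: g(19,-3)=25194 g(19,-1)=65246 g(19,1)=80750 g(19,3)=71706 g(19,5)=49419 g(19,7)=26961 g(19,9)=11609 g(19,11)=3875 g(19,13)=969 g(19,15)=171 g(19,17)=19 g(19,19)=1
Paths never hitting -4: Σ_s g(19,s) = 335920
Paths hitting -4: 2^19 - 335920 = 188368
P = 188368/524288 = 11773/32768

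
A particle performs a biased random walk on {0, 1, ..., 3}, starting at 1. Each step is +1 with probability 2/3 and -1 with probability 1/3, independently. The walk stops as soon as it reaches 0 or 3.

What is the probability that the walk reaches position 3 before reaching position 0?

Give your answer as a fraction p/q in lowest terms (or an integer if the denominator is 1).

Biased walk: p = 2/3, q = 1/3, r = q/p = 1/2
Gambler's ruin: P(hit 3 before 0 | start at 1) = (1 - r^a)/(1 - r^N)
r^1 = 1/2; r^3 = 1/8
P = (1 - 1/2) / (1 - 1/8) = 1/2 / 7/8 = 4/7

Answer: 4/7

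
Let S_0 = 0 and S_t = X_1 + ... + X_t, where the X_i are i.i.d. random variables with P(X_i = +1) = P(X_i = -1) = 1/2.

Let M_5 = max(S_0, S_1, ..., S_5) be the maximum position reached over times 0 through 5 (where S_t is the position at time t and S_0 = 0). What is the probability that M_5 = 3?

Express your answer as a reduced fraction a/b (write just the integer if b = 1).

Let M_5 = max(S_0,...,S_5). Use the reflection principle: for j ≥ 1, #{paths with M_5 ≥ j} = #{S_5 ≥ j} + #{S_5 ≥ j+1}.
By reflection, #{M_5 ≥ 3} = #{S_5 ≥ 3} + #{S_5 ≥ 4} = 6 + 1 = 7.
#{M_5 ≥ 4} = #{S_5 ≥ 4} + #{S_5 ≥ 5} = 1 + 1 = 2.
#{M_5 = 3} = 7 - 2 = 5.
P(M_5 = 3) = 5/32 = 5/32

Answer: 5/32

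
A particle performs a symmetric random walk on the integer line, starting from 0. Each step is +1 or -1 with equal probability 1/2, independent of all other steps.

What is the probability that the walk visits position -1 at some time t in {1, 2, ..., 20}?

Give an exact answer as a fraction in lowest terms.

Count via complement. Let g(t,s) = #length-t paths at position s with S_1..S_t all ≠ -1.
g(t,s) = g(t-1,s-1) + g(t-1,s+1) for s ≠ -1; g(t,-1) = 0.
t=0: g(0,0)=1
t=1: g(1,1)=1
t=2: g(2,0)=1 g(2,2)=1
t=3: g(3,1)=2 g(3,3)=1
t=4: g(4,0)=2 g(4,2)=3 g(4,4)=1
t=5: g(5,1)=5 g(5,3)=4 g(5,5)=1
t=6: g(6,0)=5 g(6,2)=9 g(6,4)=5 g(6,6)=1
t=7: g(7,1)=14 g(7,3)=14 g(7,5)=6 g(7,7)=1
t=8: g(8,0)=14 g(8,2)=28 g(8,4)=20 g(8,6)=7 g(8,8)=1
t=9: g(9,1)=42 g(9,3)=48 g(9,5)=27 g(9,7)=8 g(9,9)=1
t=10: g(10,0)=42 g(10,2)=90 g(10,4)=75 g(10,6)=35 g(10,8)=9 g(10,10)=1
t=11: g(11,1)=132 g(11,3)=165 g(11,5)=110 g(11,7)=44 g(11,9)=10 g(11,11)=1
t=12: g(12,0)=132 g(12,2)=297 g(12,4)=275 g(12,6)=154 g(12,8)=54 g(12,10)=11 g(12,12)=1
t=13: g(13,1)=429 g(13,3)=572 g(13,5)=429 g(13,7)=208 g(13,9)=65 g(13,11)=12 g(13,13)=1
t=14: g(14,0)=429 g(14,2)=1001 g(14,4)=1001 g(14,6)=637 g(14,8)=273 g(14,10)=77 g(14,12)=13 g(14,14)=1
t=15: g(15,1)=1430 g(15,3)=2002 g(15,5)=1638 g(15,7)=910 g(15,9)=350 g(15,11)=90 g(15,13)=14 g(15,15)=1
t=16: g(16,0)=1430 g(16,2)=3432 g(16,4)=3640 g(16,6)=2548 g(16,8)=1260 g(16,10)=440 g(16,12)=104 g(16,14)=15 g(16,16)=1
t=17: g(17,1)=4862 g(17,3)=7072 g(17,5)=6188 g(17,7)=3808 g(17,9)=1700 g(17,11)=544 g(17,13)=119 g(17,15)=16 g(17,17)=1
t=18: g(18,0)=4862 g(18,2)=11934 g(18,4)=13260 g(18,6)=9996 g(18,8)=5508 g(18,10)=2244 g(18,12)=663 g(18,14)=135 g(18,16)=17 g(18,18)=1
t=19: g(19,1)=16796 g(19,3)=25194 g(19,5)=23256 g(19,7)=15504 g(19,9)=7752 g(19,11)=2907 g(19,13)=798 g(19,15)=152 g(19,17)=18 g(19,19)=1
t=20: g(20,0)=16796 g(20,2)=41990 g(20,4)=48450 g(20,6)=38760 g(20,8)=23256 g(20,10)=10659 g(20,12)=3705 g(20,14)=950 g(20,16)=170 g(20,18)=19 g(20,20)=1
Paths never hitting -1: Σ_s g(20,s) = 184756
Paths hitting -1: 2^20 - 184756 = 863820
P = 863820/1048576 = 215955/262144

Answer: 215955/262144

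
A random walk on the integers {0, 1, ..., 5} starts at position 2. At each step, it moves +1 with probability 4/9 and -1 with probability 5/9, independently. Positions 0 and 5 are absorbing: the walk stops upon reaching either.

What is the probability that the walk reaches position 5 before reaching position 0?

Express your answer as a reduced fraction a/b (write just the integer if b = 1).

Biased walk: p = 4/9, q = 5/9, r = q/p = 5/4
Gambler's ruin: P(hit 5 before 0 | start at 2) = (1 - r^a)/(1 - r^N)
r^2 = 25/16; r^5 = 3125/1024
P = (1 - 25/16) / (1 - 3125/1024) = -9/16 / -2101/1024 = 576/2101

Answer: 576/2101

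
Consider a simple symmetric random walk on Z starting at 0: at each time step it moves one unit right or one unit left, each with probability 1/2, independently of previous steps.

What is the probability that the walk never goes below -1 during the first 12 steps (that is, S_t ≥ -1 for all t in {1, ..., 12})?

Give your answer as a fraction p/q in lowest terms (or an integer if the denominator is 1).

Answer: 429/1024

Derivation:
Let f(t,s) = #length-t paths at position s with S_1..S_t all ≥ -1.
f(t,s) = f(t-1,s-1) + f(t-1,s+1) for s ≥ -1; f(t,s) = 0 for s < -1.
t=0: f(0,0)=1
t=1: f(1,-1)=1 f(1,1)=1
t=2: f(2,0)=2 f(2,2)=1
t=3: f(3,-1)=2 f(3,1)=3 f(3,3)=1
t=4: f(4,0)=5 f(4,2)=4 f(4,4)=1
t=5: f(5,-1)=5 f(5,1)=9 f(5,3)=5 f(5,5)=1
t=6: f(6,0)=14 f(6,2)=14 f(6,4)=6 f(6,6)=1
t=7: f(7,-1)=14 f(7,1)=28 f(7,3)=20 f(7,5)=7 f(7,7)=1
t=8: f(8,0)=42 f(8,2)=48 f(8,4)=27 f(8,6)=8 f(8,8)=1
t=9: f(9,-1)=42 f(9,1)=90 f(9,3)=75 f(9,5)=35 f(9,7)=9 f(9,9)=1
t=10: f(10,0)=132 f(10,2)=165 f(10,4)=110 f(10,6)=44 f(10,8)=10 f(10,10)=1
t=11: f(11,-1)=132 f(11,1)=297 f(11,3)=275 f(11,5)=154 f(11,7)=54 f(11,9)=11 f(11,11)=1
t=12: f(12,0)=429 f(12,2)=572 f(12,4)=429 f(12,6)=208 f(12,8)=65 f(12,10)=12 f(12,12)=1
Σ_s f(12,s) = 1716
P = 1716/4096 = 429/1024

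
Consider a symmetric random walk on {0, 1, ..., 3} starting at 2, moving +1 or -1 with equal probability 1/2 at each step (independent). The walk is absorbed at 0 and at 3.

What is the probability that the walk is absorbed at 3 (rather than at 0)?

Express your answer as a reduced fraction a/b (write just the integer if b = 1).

Answer: 2/3

Derivation:
Symmetric walk (p = 1/2): the harmonic-function argument gives P(hit 3 before 0 | start at 2) = a/N.
P = 2/3 = 2/3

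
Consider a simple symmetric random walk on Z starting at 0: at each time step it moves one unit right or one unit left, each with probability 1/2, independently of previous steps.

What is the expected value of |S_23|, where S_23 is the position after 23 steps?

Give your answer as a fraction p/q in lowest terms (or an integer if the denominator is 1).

S_23 takes values m ≡ 1 (mod 2) with |m| ≤ 23; P(S_23=m) = C(23,(23+m)/2)/2^23.
Total paths: 2^23 = 8388608
Distribution: P(S=-23)=1/8388608, P(S=-21)=23/8388608, P(S=-19)=253/8388608, P(S=-17)=1771/8388608, P(S=-15)=8855/8388608, P(S=-13)=33649/8388608, P(S=-11)=100947/8388608, P(S=-9)=245157/8388608, P(S=-7)=490314/8388608, P(S=-5)=817190/8388608, P(S=-3)=1144066/8388608, P(S=-1)=1352078/8388608, P(S=1)=1352078/8388608, P(S=3)=1144066/8388608, P(S=5)=817190/8388608, P(S=7)=490314/8388608, P(S=9)=245157/8388608, P(S=11)=100947/8388608, P(S=13)=33649/8388608, P(S=15)=8855/8388608, P(S=17)=1771/8388608, P(S=19)=253/8388608, P(S=21)=23/8388608, P(S=23)=1/8388608
E[|S_23|] = Σ_m |m|·P(S_23=m) = 32449872/8388608 = 2028117/524288

Answer: 2028117/524288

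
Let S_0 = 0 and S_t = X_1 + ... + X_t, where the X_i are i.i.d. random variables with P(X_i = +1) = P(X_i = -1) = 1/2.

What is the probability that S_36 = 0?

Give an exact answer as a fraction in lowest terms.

Answer: 2268783825/17179869184

Derivation:
To return to 0 after 36 steps: need exactly 18 steps of +1 and 18 of -1.
Favorable paths: C(36,18) = 9075135300
Total paths: 2^36 = 68719476736
P = 9075135300/68719476736 = 2268783825/17179869184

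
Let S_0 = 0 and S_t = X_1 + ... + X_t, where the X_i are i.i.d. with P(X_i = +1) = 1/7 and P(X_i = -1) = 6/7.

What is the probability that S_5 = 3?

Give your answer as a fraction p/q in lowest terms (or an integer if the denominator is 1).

To reach position 3 after 5 steps: need 4 steps of +1 and 1 step of -1.
Number of such sequences: C(5,4) = 5
Each has probability (1/7)^4 · (6/7)^1 = 6/16807
P = 5 · 6/16807 = 30/16807

Answer: 30/16807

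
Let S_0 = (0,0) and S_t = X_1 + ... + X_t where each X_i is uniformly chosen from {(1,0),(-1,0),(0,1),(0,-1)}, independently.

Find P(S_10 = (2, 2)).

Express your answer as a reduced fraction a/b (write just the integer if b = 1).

Let h be the number of horizontal steps (so 10-h are vertical). To end at (2,2) need (h+2)/2 right-steps and ((10-h)+2)/2 up-steps.
Sum over h with 2 ≤ h ≤ 8, h ≡ 0 (mod 2), 10-h ≡ 0 (mod 2):
h=2: C(10,2)·C(2,2)·C(8,5) = 45·1·56 = 2520
h=4: C(10,4)·C(4,3)·C(6,4) = 210·4·15 = 12600
h=6: C(10,6)·C(6,4)·C(4,3) = 210·15·4 = 12600
h=8: C(10,8)·C(8,5)·C(2,2) = 45·56·1 = 2520
Total favorable: 30240
Total paths: 4^10 = 1048576
P = 30240/1048576 = 945/32768

Answer: 945/32768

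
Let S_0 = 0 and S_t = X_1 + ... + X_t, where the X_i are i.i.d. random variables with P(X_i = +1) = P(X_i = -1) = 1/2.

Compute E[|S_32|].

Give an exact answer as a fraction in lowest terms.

Answer: 300540195/67108864

Derivation:
S_32 takes values m ≡ 0 (mod 2) with |m| ≤ 32; P(S_32=m) = C(32,(32+m)/2)/2^32.
Total paths: 2^32 = 4294967296
Distribution: P(S=-32)=1/4294967296, P(S=-30)=32/4294967296, P(S=-28)=496/4294967296, P(S=-26)=4960/4294967296, P(S=-24)=35960/4294967296, P(S=-22)=201376/4294967296, P(S=-20)=906192/4294967296, P(S=-18)=3365856/4294967296, P(S=-16)=10518300/4294967296, P(S=-14)=28048800/4294967296, P(S=-12)=64512240/4294967296, P(S=-10)=129024480/4294967296, P(S=-8)=225792840/4294967296, P(S=-6)=347373600/4294967296, P(S=-4)=471435600/4294967296, P(S=-2)=565722720/4294967296, P(S=0)=601080390/4294967296, P(S=2)=565722720/4294967296, P(S=4)=471435600/4294967296, P(S=6)=347373600/4294967296, P(S=8)=225792840/4294967296, P(S=10)=129024480/4294967296, P(S=12)=64512240/4294967296, P(S=14)=28048800/4294967296, P(S=16)=10518300/4294967296, P(S=18)=3365856/4294967296, P(S=20)=906192/4294967296, P(S=22)=201376/4294967296, P(S=24)=35960/4294967296, P(S=26)=4960/4294967296, P(S=28)=496/4294967296, P(S=30)=32/4294967296, P(S=32)=1/4294967296
E[|S_32|] = Σ_m |m|·P(S_32=m) = 19234572480/4294967296 = 300540195/67108864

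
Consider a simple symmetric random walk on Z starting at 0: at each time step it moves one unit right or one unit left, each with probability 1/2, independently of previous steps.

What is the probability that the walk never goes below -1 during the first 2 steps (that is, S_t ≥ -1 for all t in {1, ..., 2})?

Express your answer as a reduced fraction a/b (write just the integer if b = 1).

Let f(t,s) = #length-t paths at position s with S_1..S_t all ≥ -1.
f(t,s) = f(t-1,s-1) + f(t-1,s+1) for s ≥ -1; f(t,s) = 0 for s < -1.
t=0: f(0,0)=1
t=1: f(1,-1)=1 f(1,1)=1
t=2: f(2,0)=2 f(2,2)=1
Σ_s f(2,s) = 3
P = 3/4 = 3/4

Answer: 3/4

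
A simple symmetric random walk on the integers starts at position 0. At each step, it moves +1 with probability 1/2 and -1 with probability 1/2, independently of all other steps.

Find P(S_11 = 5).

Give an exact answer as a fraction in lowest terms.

To reach position 5 after 11 steps: need 8 steps of +1 and 3 of -1.
Favorable paths: C(11,8) = 165
Total paths: 2^11 = 2048
P = 165/2048 = 165/2048

Answer: 165/2048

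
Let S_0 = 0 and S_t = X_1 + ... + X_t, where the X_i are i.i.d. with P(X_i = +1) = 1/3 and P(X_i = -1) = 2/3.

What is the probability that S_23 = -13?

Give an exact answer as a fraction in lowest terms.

To reach position -13 after 23 steps: need 5 steps of +1 and 18 steps of -1.
Number of such sequences: C(23,5) = 33649
Each has probability (1/3)^5 · (2/3)^18 = 262144/94143178827
P = 33649 · 262144/94143178827 = 8820883456/94143178827

Answer: 8820883456/94143178827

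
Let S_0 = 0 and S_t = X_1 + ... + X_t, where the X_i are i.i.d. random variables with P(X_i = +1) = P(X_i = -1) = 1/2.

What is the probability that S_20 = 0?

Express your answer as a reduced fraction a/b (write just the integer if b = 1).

To return to 0 after 20 steps: need exactly 10 steps of +1 and 10 of -1.
Favorable paths: C(20,10) = 184756
Total paths: 2^20 = 1048576
P = 184756/1048576 = 46189/262144

Answer: 46189/262144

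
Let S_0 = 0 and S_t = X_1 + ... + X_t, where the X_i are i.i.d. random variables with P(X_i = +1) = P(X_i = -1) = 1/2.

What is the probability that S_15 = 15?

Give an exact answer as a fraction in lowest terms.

Answer: 1/32768

Derivation:
To reach position 15 after 15 steps: need 15 steps of +1 and 0 of -1.
Favorable paths: C(15,15) = 1
Total paths: 2^15 = 32768
P = 1/32768 = 1/32768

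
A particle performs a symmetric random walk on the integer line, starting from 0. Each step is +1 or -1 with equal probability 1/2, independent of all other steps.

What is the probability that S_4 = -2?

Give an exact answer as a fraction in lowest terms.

To reach position -2 after 4 steps: need 1 step of +1 and 3 of -1.
Favorable paths: C(4,1) = 4
Total paths: 2^4 = 16
P = 4/16 = 1/4

Answer: 1/4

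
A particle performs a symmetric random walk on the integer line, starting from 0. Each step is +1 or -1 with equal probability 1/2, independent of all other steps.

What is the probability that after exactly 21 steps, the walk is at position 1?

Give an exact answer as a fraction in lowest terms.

To reach position 1 after 21 steps: need 11 steps of +1 and 10 of -1.
Favorable paths: C(21,11) = 352716
Total paths: 2^21 = 2097152
P = 352716/2097152 = 88179/524288

Answer: 88179/524288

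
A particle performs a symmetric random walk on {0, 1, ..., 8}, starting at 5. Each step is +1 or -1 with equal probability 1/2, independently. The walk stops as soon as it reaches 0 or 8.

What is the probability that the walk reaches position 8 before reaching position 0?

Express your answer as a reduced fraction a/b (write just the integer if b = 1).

Answer: 5/8

Derivation:
Symmetric walk (p = 1/2): the harmonic-function argument gives P(hit 8 before 0 | start at 5) = a/N.
P = 5/8 = 5/8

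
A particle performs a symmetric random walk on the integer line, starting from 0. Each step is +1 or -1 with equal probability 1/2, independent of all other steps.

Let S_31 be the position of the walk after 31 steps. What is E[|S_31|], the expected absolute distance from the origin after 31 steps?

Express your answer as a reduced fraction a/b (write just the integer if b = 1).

Answer: 300540195/67108864

Derivation:
S_31 takes values m ≡ 1 (mod 2) with |m| ≤ 31; P(S_31=m) = C(31,(31+m)/2)/2^31.
Total paths: 2^31 = 2147483648
Distribution: P(S=-31)=1/2147483648, P(S=-29)=31/2147483648, P(S=-27)=465/2147483648, P(S=-25)=4495/2147483648, P(S=-23)=31465/2147483648, P(S=-21)=169911/2147483648, P(S=-19)=736281/2147483648, P(S=-17)=2629575/2147483648, P(S=-15)=7888725/2147483648, P(S=-13)=20160075/2147483648, P(S=-11)=44352165/2147483648, P(S=-9)=84672315/2147483648, P(S=-7)=141120525/2147483648, P(S=-5)=206253075/2147483648, P(S=-3)=265182525/2147483648, P(S=-1)=300540195/2147483648, P(S=1)=300540195/2147483648, P(S=3)=265182525/2147483648, P(S=5)=206253075/2147483648, P(S=7)=141120525/2147483648, P(S=9)=84672315/2147483648, P(S=11)=44352165/2147483648, P(S=13)=20160075/2147483648, P(S=15)=7888725/2147483648, P(S=17)=2629575/2147483648, P(S=19)=736281/2147483648, P(S=21)=169911/2147483648, P(S=23)=31465/2147483648, P(S=25)=4495/2147483648, P(S=27)=465/2147483648, P(S=29)=31/2147483648, P(S=31)=1/2147483648
E[|S_31|] = Σ_m |m|·P(S_31=m) = 9617286240/2147483648 = 300540195/67108864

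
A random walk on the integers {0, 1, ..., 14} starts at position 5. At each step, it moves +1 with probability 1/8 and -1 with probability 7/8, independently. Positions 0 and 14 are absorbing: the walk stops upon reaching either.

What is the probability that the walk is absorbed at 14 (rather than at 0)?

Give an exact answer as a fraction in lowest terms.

Biased walk: p = 1/8, q = 7/8, r = q/p = 7
Gambler's ruin: P(hit 14 before 0 | start at 5) = (1 - r^a)/(1 - r^N)
r^5 = 16807; r^14 = 678223072849
P = (1 - 16807) / (1 - 678223072849) = -16806 / -678223072848 = 2801/113037178808

Answer: 2801/113037178808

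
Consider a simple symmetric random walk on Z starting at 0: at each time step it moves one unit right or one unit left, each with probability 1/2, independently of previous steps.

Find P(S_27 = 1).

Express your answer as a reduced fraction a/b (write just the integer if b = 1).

Answer: 5014575/33554432

Derivation:
To reach position 1 after 27 steps: need 14 steps of +1 and 13 of -1.
Favorable paths: C(27,14) = 20058300
Total paths: 2^27 = 134217728
P = 20058300/134217728 = 5014575/33554432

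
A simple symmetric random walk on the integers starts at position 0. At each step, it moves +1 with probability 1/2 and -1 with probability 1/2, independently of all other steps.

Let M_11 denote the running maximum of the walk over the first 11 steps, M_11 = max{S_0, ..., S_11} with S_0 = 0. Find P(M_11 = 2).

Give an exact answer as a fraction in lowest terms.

Answer: 165/1024

Derivation:
Let M_11 = max(S_0,...,S_11). Use the reflection principle: for j ≥ 1, #{paths with M_11 ≥ j} = #{S_11 ≥ j} + #{S_11 ≥ j+1}.
By reflection, #{M_11 ≥ 2} = #{S_11 ≥ 2} + #{S_11 ≥ 3} = 562 + 562 = 1124.
#{M_11 ≥ 3} = #{S_11 ≥ 3} + #{S_11 ≥ 4} = 562 + 232 = 794.
#{M_11 = 2} = 1124 - 794 = 330.
P(M_11 = 2) = 330/2048 = 165/1024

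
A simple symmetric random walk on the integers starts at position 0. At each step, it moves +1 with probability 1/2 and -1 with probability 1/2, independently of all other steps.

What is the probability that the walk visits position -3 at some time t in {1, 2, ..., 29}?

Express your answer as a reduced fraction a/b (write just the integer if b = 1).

Count via complement. Let g(t,s) = #length-t paths at position s with S_1..S_t all ≠ -3.
g(t,s) = g(t-1,s-1) + g(t-1,s+1) for s ≠ -3; g(t,-3) = 0.
t=0: g(0,0)=1
t=1: g(1,-1)=1 g(1,1)=1
t=2: g(2,-2)=1 g(2,0)=2 g(2,2)=1
t=3: g(3,-1)=3 g(3,1)=3 g(3,3)=1
t=4: g(4,-2)=3 g(4,0)=6 g(4,2)=4 g(4,4)=1
t=5: g(5,-1)=9 g(5,1)=10 g(5,3)=5 g(5,5)=1
t=6: g(6,-2)=9 g(6,0)=19 g(6,2)=15 g(6,4)=6 g(6,6)=1
t=7: g(7,-1)=28 g(7,1)=34 g(7,3)=21 g(7,5)=7 g(7,7)=1
t=8: g(8,-2)=28 g(8,0)=62 g(8,2)=55 g(8,4)=28 g(8,6)=8 g(8,8)=1
t=9: g(9,-1)=90 g(9,1)=117 g(9,3)=83 g(9,5)=36 g(9,7)=9 g(9,9)=1
t=10: g(10,-2)=90 g(10,0)=207 g(10,2)=200 g(10,4)=119 g(10,6)=45 g(10,8)=10 g(10,10)=1
t=11: g(11,-1)=297 g(11,1)=407 g(11,3)=319 g(11,5)=164 g(11,7)=55 g(11,9)=11 g(11,11)=1
t=12: g(12,-2)=297 g(12,0)=704 g(12,2)=726 g(12,4)=483 g(12,6)=219 g(12,8)=66 g(12,10)=12 g(12,12)=1
t=13: g(13,-1)=1001 g(13,1)=1430 g(13,3)=1209 g(13,5)=702 g(13,7)=285 g(13,9)=78 g(13,11)=13 g(13,13)=1
t=14: g(14,-2)=1001 g(14,0)=2431 g(14,2)=2639 g(14,4)=1911 g(14,6)=987 g(14,8)=363 g(14,10)=91 g(14,12)=14 g(14,14)=1
t=15: g(15,-1)=3432 g(15,1)=5070 g(15,3)=4550 g(15,5)=2898 g(15,7)=1350 g(15,9)=454 g(15,11)=105 g(15,13)=15 g(15,15)=1
t=16: g(16,-2)=3432 g(16,0)=8502 g(16,2)=9620 g(16,4)=7448 g(16,6)=4248 g(16,8)=1804 g(16,10)=559 g(16,12)=120 g(16,14)=16 g(16,16)=1
t=17: g(17,-1)=11934 g(17,1)=18122 g(17,3)=17068 g(17,5)=11696 g(17,7)=6052 g(17,9)=2363 g(17,11)=679 g(17,13)=136 g(17,15)=17 g(17,17)=1
t=18: g(18,-2)=11934 g(18,0)=30056 g(18,2)=35190 g(18,4)=28764 g(18,6)=17748 g(18,8)=8415 g(18,10)=3042 g(18,12)=815 g(18,14)=153 g(18,16)=18 g(18,18)=1
t=19: g(19,-1)=41990 g(19,1)=65246 g(19,3)=63954 g(19,5)=46512 g(19,7)=26163 g(19,9)=11457 g(19,11)=3857 g(19,13)=968 g(19,15)=171 g(19,17)=19 g(19,19)=1
t=20: g(20,-2)=41990 g(20,0)=107236 g(20,2)=129200 g(20,4)=110466 g(20,6)=72675 g(20,8)=37620 g(20,10)=15314 g(20,12)=4825 g(20,14)=1139 g(20,16)=190 g(20,18)=20 g(20,20)=1
t=21: g(21,-1)=149226 g(21,1)=236436 g(21,3)=239666 g(21,5)=183141 g(21,7)=110295 g(21,9)=52934 g(21,11)=20139 g(21,13)=5964 g(21,15)=1329 g(21,17)=210 g(21,19)=21 g(21,21)=1
t=22: g(22,-2)=149226 g(22,0)=385662 g(22,2)=476102 g(22,4)=422807 g(22,6)=293436 g(22,8)=163229 g(22,10)=73073 g(22,12)=26103 g(22,14)=7293 g(22,16)=1539 g(22,18)=231 g(22,20)=22 g(22,22)=1
t=23: g(23,-1)=534888 g(23,1)=861764 g(23,3)=898909 g(23,5)=716243 g(23,7)=456665 g(23,9)=236302 g(23,11)=99176 g(23,13)=33396 g(23,15)=8832 g(23,17)=1770 g(23,19)=253 g(23,21)=23 g(23,23)=1
t=24: g(24,-2)=534888 g(24,0)=1396652 g(24,2)=1760673 g(24,4)=1615152 g(24,6)=1172908 g(24,8)=692967 g(24,10)=335478 g(24,12)=132572 g(24,14)=42228 g(24,16)=10602 g(24,18)=2023 g(24,20)=276 g(24,22)=24 g(24,24)=1
t=25: g(25,-1)=1931540 g(25,1)=3157325 g(25,3)=3375825 g(25,5)=2788060 g(25,7)=1865875 g(25,9)=1028445 g(25,11)=468050 g(25,13)=174800 g(25,15)=52830 g(25,17)=12625 g(25,19)=2299 g(25,21)=300 g(25,23)=25 g(25,25)=1
t=26: g(26,-2)=1931540 g(26,0)=5088865 g(26,2)=6533150 g(26,4)=6163885 g(26,6)=4653935 g(26,8)=2894320 g(26,10)=1496495 g(26,12)=642850 g(26,14)=227630 g(26,16)=65455 g(26,18)=14924 g(26,20)=2599 g(26,22)=325 g(26,24)=26 g(26,26)=1
t=27: g(27,-1)=7020405 g(27,1)=11622015 g(27,3)=12697035 g(27,5)=10817820 g(27,7)=7548255 g(27,9)=4390815 g(27,11)=2139345 g(27,13)=870480 g(27,15)=293085 g(27,17)=80379 g(27,19)=17523 g(27,21)=2924 g(27,23)=351 g(27,25)=27 g(27,27)=1
t=28: g(28,-2)=7020405 g(28,0)=18642420 g(28,2)=24319050 g(28,4)=23514855 g(28,6)=18366075 g(28,8)=11939070 g(28,10)=6530160 g(28,12)=3009825 g(28,14)=1163565 g(28,16)=373464 g(28,18)=97902 g(28,20)=20447 g(28,22)=3275 g(28,24)=378 g(28,26)=28 g(28,28)=1
t=29: g(29,-1)=25662825 g(29,1)=42961470 g(29,3)=47833905 g(29,5)=41880930 g(29,7)=30305145 g(29,9)=18469230 g(29,11)=9539985 g(29,13)=4173390 g(29,15)=1537029 g(29,17)=471366 g(29,19)=118349 g(29,21)=23722 g(29,23)=3653 g(29,25)=406 g(29,27)=29 g(29,29)=1
Paths never hitting -3: Σ_s g(29,s) = 222981435
Paths hitting -3: 2^29 - 222981435 = 313889477
P = 313889477/536870912 = 313889477/536870912

Answer: 313889477/536870912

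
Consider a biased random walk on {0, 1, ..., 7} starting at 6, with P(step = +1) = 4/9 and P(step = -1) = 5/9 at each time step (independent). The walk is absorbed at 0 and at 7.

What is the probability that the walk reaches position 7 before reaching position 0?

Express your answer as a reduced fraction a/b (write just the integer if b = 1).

Answer: 46116/61741

Derivation:
Biased walk: p = 4/9, q = 5/9, r = q/p = 5/4
Gambler's ruin: P(hit 7 before 0 | start at 6) = (1 - r^a)/(1 - r^N)
r^6 = 15625/4096; r^7 = 78125/16384
P = (1 - 15625/4096) / (1 - 78125/16384) = -11529/4096 / -61741/16384 = 46116/61741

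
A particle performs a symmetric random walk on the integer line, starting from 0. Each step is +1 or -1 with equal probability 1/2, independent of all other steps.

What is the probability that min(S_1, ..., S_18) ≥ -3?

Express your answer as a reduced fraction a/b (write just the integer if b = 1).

Answer: 20995/32768

Derivation:
Let f(t,s) = #length-t paths at position s with S_1..S_t all ≥ -3.
f(t,s) = f(t-1,s-1) + f(t-1,s+1) for s ≥ -3; f(t,s) = 0 for s < -3.
t=0: f(0,0)=1
t=1: f(1,-1)=1 f(1,1)=1
t=2: f(2,-2)=1 f(2,0)=2 f(2,2)=1
t=3: f(3,-3)=1 f(3,-1)=3 f(3,1)=3 f(3,3)=1
t=4: f(4,-2)=4 f(4,0)=6 f(4,2)=4 f(4,4)=1
t=5: f(5,-3)=4 f(5,-1)=10 f(5,1)=10 f(5,3)=5 f(5,5)=1
t=6: f(6,-2)=14 f(6,0)=20 f(6,2)=15 f(6,4)=6 f(6,6)=1
t=7: f(7,-3)=14 f(7,-1)=34 f(7,1)=35 f(7,3)=21 f(7,5)=7 f(7,7)=1
t=8: f(8,-2)=48 f(8,0)=69 f(8,2)=56 f(8,4)=28 f(8,6)=8 f(8,8)=1
t=9: f(9,-3)=48 f(9,-1)=117 f(9,1)=125 f(9,3)=84 f(9,5)=36 f(9,7)=9 f(9,9)=1
t=10: f(10,-2)=165 f(10,0)=242 f(10,2)=209 f(10,4)=120 f(10,6)=45 f(10,8)=10 f(10,10)=1
t=11: f(11,-3)=165 f(11,-1)=407 f(11,1)=451 f(11,3)=329 f(11,5)=165 f(11,7)=55 f(11,9)=11 f(11,11)=1
t=12: f(12,-2)=572 f(12,0)=858 f(12,2)=780 f(12,4)=494 f(12,6)=220 f(12,8)=66 f(12,10)=12 f(12,12)=1
t=13: f(13,-3)=572 f(13,-1)=1430 f(13,1)=1638 f(13,3)=1274 f(13,5)=714 f(13,7)=286 f(13,9)=78 f(13,11)=13 f(13,13)=1
t=14: f(14,-2)=2002 f(14,0)=3068 f(14,2)=2912 f(14,4)=1988 f(14,6)=1000 f(14,8)=364 f(14,10)=91 f(14,12)=14 f(14,14)=1
t=15: f(15,-3)=2002 f(15,-1)=5070 f(15,1)=5980 f(15,3)=4900 f(15,5)=2988 f(15,7)=1364 f(15,9)=455 f(15,11)=105 f(15,13)=15 f(15,15)=1
t=16: f(16,-2)=7072 f(16,0)=11050 f(16,2)=10880 f(16,4)=7888 f(16,6)=4352 f(16,8)=1819 f(16,10)=560 f(16,12)=120 f(16,14)=16 f(16,16)=1
t=17: f(17,-3)=7072 f(17,-1)=18122 f(17,1)=21930 f(17,3)=18768 f(17,5)=12240 f(17,7)=6171 f(17,9)=2379 f(17,11)=680 f(17,13)=136 f(17,15)=17 f(17,17)=1
t=18: f(18,-2)=25194 f(18,0)=40052 f(18,2)=40698 f(18,4)=31008 f(18,6)=18411 f(18,8)=8550 f(18,10)=3059 f(18,12)=816 f(18,14)=153 f(18,16)=18 f(18,18)=1
Σ_s f(18,s) = 167960
P = 167960/262144 = 20995/32768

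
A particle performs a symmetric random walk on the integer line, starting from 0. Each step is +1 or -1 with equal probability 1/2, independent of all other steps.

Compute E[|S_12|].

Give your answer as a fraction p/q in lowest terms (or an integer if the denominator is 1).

S_12 takes values m ≡ 0 (mod 2) with |m| ≤ 12; P(S_12=m) = C(12,(12+m)/2)/2^12.
Total paths: 2^12 = 4096
Distribution: P(S=-12)=1/4096, P(S=-10)=12/4096, P(S=-8)=66/4096, P(S=-6)=220/4096, P(S=-4)=495/4096, P(S=-2)=792/4096, P(S=0)=924/4096, P(S=2)=792/4096, P(S=4)=495/4096, P(S=6)=220/4096, P(S=8)=66/4096, P(S=10)=12/4096, P(S=12)=1/4096
E[|S_12|] = Σ_m |m|·P(S_12=m) = 11088/4096 = 693/256

Answer: 693/256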